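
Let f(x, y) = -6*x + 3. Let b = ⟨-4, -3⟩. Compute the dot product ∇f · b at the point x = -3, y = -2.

24

∂f/∂x = -6
∂f/∂y = 0
∇f at (-3, -2) = (-6, 0)
∇f · b = (-6)(-4) + (0)(-3) = 24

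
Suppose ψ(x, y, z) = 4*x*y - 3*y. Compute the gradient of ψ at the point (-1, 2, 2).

∂ψ/∂x = 4*y
∂ψ/∂y = 4*x - 3
∂ψ/∂z = 0
∇ψ = (4*y, 4*x - 3, 0)
At (-1, 2, 2): (8, -7, 0).

(8, -7, 0)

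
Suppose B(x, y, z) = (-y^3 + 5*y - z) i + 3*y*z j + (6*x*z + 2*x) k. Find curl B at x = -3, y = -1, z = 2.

(∇×B)₁ = ∂B₃/∂y − ∂B₂/∂z = -3*y
(∇×B)₂ = ∂B₁/∂z − ∂B₃/∂x = -6*z - 3
(∇×B)₃ = ∂B₂/∂x − ∂B₁/∂y = 3*y^2 - 5
∇×B = (-3*y, -6*z - 3, 3*y^2 - 5)
At (-3, -1, 2): (3, -15, -2).

(3, -15, -2)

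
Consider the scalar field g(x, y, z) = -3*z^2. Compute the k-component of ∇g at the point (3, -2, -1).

6

(∇g)_3 = ∂g/∂z = -6*z
At (3, -2, -1): 6.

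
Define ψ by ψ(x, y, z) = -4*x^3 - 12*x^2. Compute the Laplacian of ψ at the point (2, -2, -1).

∂²ψ/∂x² = -24*(x + 1)
∂²ψ/∂y² = 0
∂²ψ/∂z² = 0
∇²ψ = -24*x - 24
At (2, -2, -1): -72.

-72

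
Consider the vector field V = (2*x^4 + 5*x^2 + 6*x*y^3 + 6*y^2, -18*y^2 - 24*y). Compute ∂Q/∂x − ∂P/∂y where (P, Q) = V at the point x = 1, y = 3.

-198

∂V₂/∂x = 0
∂V₁/∂y = 18*x*y^2 + 12*y
Scalar curl = -18*x*y^2 - 12*y
At (1, 3): -198.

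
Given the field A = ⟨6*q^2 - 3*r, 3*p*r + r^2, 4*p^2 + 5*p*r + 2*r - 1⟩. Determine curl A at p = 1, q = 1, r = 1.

(∇×A)₁ = ∂A₃/∂q − ∂A₂/∂r = -3*p - 2*r
(∇×A)₂ = ∂A₁/∂r − ∂A₃/∂p = -8*p - 5*r - 3
(∇×A)₃ = ∂A₂/∂p − ∂A₁/∂q = -12*q + 3*r
∇×A = (-3*p - 2*r, -8*p - 5*r - 3, -12*q + 3*r)
At (1, 1, 1): (-5, -16, -9).

(-5, -16, -9)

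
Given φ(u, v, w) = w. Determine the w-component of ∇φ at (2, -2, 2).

(∇φ)_3 = ∂φ/∂w = 1
At (2, -2, 2): 1.

1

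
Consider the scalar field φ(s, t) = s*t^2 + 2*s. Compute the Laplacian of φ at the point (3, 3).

∂²φ/∂s² = 0
∂²φ/∂t² = 2*s
∇²φ = 2*s
At (3, 3): 6.

6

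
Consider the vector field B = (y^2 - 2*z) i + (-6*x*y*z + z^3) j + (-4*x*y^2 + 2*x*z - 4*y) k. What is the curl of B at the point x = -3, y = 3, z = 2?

(2, 30, -42)

(∇×B)₁ = ∂B₃/∂y − ∂B₂/∂z = -2*x*y - 3*z^2 - 4
(∇×B)₂ = ∂B₁/∂z − ∂B₃/∂x = 4*y^2 - 2*z - 2
(∇×B)₃ = ∂B₂/∂x − ∂B₁/∂y = -6*y*z - 2*y
∇×B = (-2*x*y - 3*z^2 - 4, 4*y^2 - 2*z - 2, -6*y*z - 2*y)
At (-3, 3, 2): (2, 30, -42).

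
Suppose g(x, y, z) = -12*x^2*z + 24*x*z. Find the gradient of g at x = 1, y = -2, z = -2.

(0, 0, 12)

∂g/∂x = -24*x*z + 24*z
∂g/∂y = 0
∂g/∂z = -12*x^2 + 24*x
∇g = (-24*x*z + 24*z, 0, -12*x^2 + 24*x)
At (1, -2, -2): (0, 0, 12).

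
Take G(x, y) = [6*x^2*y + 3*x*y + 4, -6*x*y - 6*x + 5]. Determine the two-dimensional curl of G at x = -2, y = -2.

∂G₂/∂x = -6*y - 6
∂G₁/∂y = 6*x^2 + 3*x
Scalar curl = -6*x^2 - 3*x - 6*y - 6
At (-2, -2): -12.

-12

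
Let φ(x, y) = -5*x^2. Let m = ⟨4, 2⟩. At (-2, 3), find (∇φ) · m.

∂φ/∂x = -10*x
∂φ/∂y = 0
∇φ at (-2, 3) = (20, 0)
∇φ · m = (20)(4) + (0)(2) = 80

80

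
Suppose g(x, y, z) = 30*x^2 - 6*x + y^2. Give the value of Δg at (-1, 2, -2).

∂²g/∂x² = 60
∂²g/∂y² = 2
∂²g/∂z² = 0
∇²g = 62
At (-1, 2, -2): 62.

62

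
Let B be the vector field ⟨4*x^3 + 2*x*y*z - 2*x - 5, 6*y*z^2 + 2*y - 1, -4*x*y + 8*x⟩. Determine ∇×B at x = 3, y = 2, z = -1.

(12, 12, 6)

(∇×B)₁ = ∂B₃/∂y − ∂B₂/∂z = -4*x - 12*y*z
(∇×B)₂ = ∂B₁/∂z − ∂B₃/∂x = 2*x*y + 4*y - 8
(∇×B)₃ = ∂B₂/∂x − ∂B₁/∂y = -2*x*z
∇×B = (-4*x - 12*y*z, 2*x*y + 4*y - 8, -2*x*z)
At (3, 2, -1): (12, 12, 6).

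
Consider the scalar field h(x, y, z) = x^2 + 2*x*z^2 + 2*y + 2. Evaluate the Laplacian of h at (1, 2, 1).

∂²h/∂x² = 2
∂²h/∂y² = 0
∂²h/∂z² = 4*x
∇²h = 4*x + 2
At (1, 2, 1): 6.

6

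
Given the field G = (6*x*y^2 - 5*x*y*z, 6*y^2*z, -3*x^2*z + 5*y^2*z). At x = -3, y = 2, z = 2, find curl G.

(16, -6, 42)

(∇×G)₁ = ∂G₃/∂y − ∂G₂/∂z = -6*y^2 + 10*y*z
(∇×G)₂ = ∂G₁/∂z − ∂G₃/∂x = -5*x*y + 6*x*z
(∇×G)₃ = ∂G₂/∂x − ∂G₁/∂y = -12*x*y + 5*x*z
∇×G = (-6*y^2 + 10*y*z, -5*x*y + 6*x*z, -12*x*y + 5*x*z)
At (-3, 2, 2): (16, -6, 42).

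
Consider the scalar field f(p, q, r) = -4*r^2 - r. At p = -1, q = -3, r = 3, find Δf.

-8

∂²f/∂p² = 0
∂²f/∂q² = 0
∂²f/∂r² = -8
∇²f = -8
At (-1, -3, 3): -8.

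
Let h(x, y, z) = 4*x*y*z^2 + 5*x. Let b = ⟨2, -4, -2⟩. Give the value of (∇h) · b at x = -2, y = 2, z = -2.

∂h/∂x = 4*y*z^2 + 5
∂h/∂y = 4*x*z^2
∂h/∂z = 8*x*y*z
∇h at (-2, 2, -2) = (37, -32, 64)
∇h · b = (37)(2) + (-32)(-4) + (64)(-2) = 74

74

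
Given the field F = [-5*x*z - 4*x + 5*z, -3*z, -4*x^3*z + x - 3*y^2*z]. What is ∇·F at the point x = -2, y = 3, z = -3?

∂F₁/∂x = -5*z - 4
∂F₂/∂y = 0
∂F₃/∂z = -4*x^3 - 3*y^2
∇·F = -4*x^3 - 3*y^2 - 5*z - 4
At (-2, 3, -3): 16.

16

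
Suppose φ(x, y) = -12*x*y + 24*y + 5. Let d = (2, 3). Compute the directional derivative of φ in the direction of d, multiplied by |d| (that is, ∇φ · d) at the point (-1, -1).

132

∂φ/∂x = -12*y
∂φ/∂y = -12*x + 24
∇φ at (-1, -1) = (12, 36)
∇φ · d = (12)(2) + (36)(3) = 132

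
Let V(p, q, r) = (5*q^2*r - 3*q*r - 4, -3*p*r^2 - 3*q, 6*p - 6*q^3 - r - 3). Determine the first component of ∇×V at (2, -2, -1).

-84

(∇×V)_1 = ∂V₃/∂q − ∂V₂/∂r
= -18*q^2 − (-6*p*r)
= 6*p*r - 18*q^2
At (2, -2, -1): -84.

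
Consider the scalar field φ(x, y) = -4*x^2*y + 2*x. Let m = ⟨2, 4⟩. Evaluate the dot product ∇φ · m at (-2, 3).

36

∂φ/∂x = -8*x*y + 2
∂φ/∂y = -4*x^2
∇φ at (-2, 3) = (50, -16)
∇φ · m = (50)(2) + (-16)(4) = 36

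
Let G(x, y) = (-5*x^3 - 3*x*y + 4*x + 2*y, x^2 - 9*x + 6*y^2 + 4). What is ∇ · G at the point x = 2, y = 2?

-38

∂G₁/∂x = -15*x^2 - 3*y + 4
∂G₂/∂y = 12*y
∇·G = -15*x^2 + 9*y + 4
At (2, 2): -38.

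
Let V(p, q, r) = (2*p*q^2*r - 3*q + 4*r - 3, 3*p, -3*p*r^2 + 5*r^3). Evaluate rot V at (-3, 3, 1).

(0, -47, 42)

(∇×V)₁ = ∂V₃/∂q − ∂V₂/∂r = 0
(∇×V)₂ = ∂V₁/∂r − ∂V₃/∂p = 2*p*q^2 + 3*r^2 + 4
(∇×V)₃ = ∂V₂/∂p − ∂V₁/∂q = -4*p*q*r + 6
∇×V = (0, 2*p*q^2 + 3*r^2 + 4, -4*p*q*r + 6)
At (-3, 3, 1): (0, -47, 42).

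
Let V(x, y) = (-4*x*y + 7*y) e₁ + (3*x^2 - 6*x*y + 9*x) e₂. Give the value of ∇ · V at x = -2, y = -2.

20

∂V₁/∂x = -4*y
∂V₂/∂y = -6*x
∇·V = -6*x - 4*y
At (-2, -2): 20.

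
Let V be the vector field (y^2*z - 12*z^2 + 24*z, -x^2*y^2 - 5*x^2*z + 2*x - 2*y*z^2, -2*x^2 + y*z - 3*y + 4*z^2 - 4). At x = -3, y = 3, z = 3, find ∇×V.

(∇×V)₁ = ∂V₃/∂y − ∂V₂/∂z = 5*x^2 + 4*y*z + z - 3
(∇×V)₂ = ∂V₁/∂z − ∂V₃/∂x = 4*x + y^2 - 24*z + 24
(∇×V)₃ = ∂V₂/∂x − ∂V₁/∂y = -2*x*y^2 - 10*x*z - 2*y*z + 2
∇×V = (5*x^2 + 4*y*z + z - 3, 4*x + y^2 - 24*z + 24, -2*x*y^2 - 10*x*z - 2*y*z + 2)
At (-3, 3, 3): (81, -51, 128).

(81, -51, 128)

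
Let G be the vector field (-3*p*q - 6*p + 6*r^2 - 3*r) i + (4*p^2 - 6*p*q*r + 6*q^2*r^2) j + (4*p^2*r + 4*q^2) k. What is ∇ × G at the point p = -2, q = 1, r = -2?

(∇×G)₁ = ∂G₃/∂q − ∂G₂/∂r = 6*p*q - 12*q^2*r + 8*q
(∇×G)₂ = ∂G₁/∂r − ∂G₃/∂p = -8*p*r + 12*r - 3
(∇×G)₃ = ∂G₂/∂p − ∂G₁/∂q = 11*p - 6*q*r
∇×G = (6*p*q - 12*q^2*r + 8*q, -8*p*r + 12*r - 3, 11*p - 6*q*r)
At (-2, 1, -2): (20, -59, -10).

(20, -59, -10)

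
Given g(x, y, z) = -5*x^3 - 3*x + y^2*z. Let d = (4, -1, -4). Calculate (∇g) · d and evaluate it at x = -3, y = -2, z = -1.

∂g/∂x = -15*x^2 - 3
∂g/∂y = 2*y*z
∂g/∂z = y^2
∇g at (-3, -2, -1) = (-138, 4, 4)
∇g · d = (-138)(4) + (4)(-1) + (4)(-4) = -572

-572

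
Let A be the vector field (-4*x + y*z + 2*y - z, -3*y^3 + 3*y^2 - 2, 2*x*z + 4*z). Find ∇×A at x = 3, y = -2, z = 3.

(0, -9, -5)

(∇×A)₁ = ∂A₃/∂y − ∂A₂/∂z = 0
(∇×A)₂ = ∂A₁/∂z − ∂A₃/∂x = y - 2*z - 1
(∇×A)₃ = ∂A₂/∂x − ∂A₁/∂y = -z - 2
∇×A = (0, y - 2*z - 1, -z - 2)
At (3, -2, 3): (0, -9, -5).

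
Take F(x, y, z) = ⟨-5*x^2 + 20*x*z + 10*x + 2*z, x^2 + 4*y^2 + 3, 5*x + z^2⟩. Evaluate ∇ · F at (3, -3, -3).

∂F₁/∂x = -10*x + 20*z + 10
∂F₂/∂y = 8*y
∂F₃/∂z = 2*z
∇·F = -10*x + 8*y + 22*z + 10
At (3, -3, -3): -110.

-110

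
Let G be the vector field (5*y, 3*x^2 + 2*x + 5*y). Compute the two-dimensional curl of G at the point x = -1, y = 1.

∂G₂/∂x = 6*x + 2
∂G₁/∂y = 5
Scalar curl = 6*x - 3
At (-1, 1): -9.

-9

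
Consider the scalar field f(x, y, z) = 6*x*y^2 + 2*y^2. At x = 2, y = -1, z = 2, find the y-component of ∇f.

-28

(∇f)_2 = ∂f/∂y = 12*x*y + 4*y
At (2, -1, 2): -28.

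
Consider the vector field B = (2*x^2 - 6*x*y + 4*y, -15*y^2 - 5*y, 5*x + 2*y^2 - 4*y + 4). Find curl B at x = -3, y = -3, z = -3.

(∇×B)₁ = ∂B₃/∂y − ∂B₂/∂z = 4*y - 4
(∇×B)₂ = ∂B₁/∂z − ∂B₃/∂x = -5
(∇×B)₃ = ∂B₂/∂x − ∂B₁/∂y = 6*x - 4
∇×B = (4*y - 4, -5, 6*x - 4)
At (-3, -3, -3): (-16, -5, -22).

(-16, -5, -22)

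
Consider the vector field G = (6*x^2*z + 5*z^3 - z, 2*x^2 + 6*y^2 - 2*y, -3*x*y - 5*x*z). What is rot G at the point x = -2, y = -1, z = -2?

(∇×G)₁ = ∂G₃/∂y − ∂G₂/∂z = -3*x
(∇×G)₂ = ∂G₁/∂z − ∂G₃/∂x = 6*x^2 + 3*y + 15*z^2 + 5*z - 1
(∇×G)₃ = ∂G₂/∂x − ∂G₁/∂y = 4*x
∇×G = (-3*x, 6*x^2 + 3*y + 15*z^2 + 5*z - 1, 4*x)
At (-2, -1, -2): (6, 70, -8).

(6, 70, -8)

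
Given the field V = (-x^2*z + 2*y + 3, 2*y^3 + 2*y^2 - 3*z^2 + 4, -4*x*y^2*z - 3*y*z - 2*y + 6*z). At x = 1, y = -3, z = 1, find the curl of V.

(25, 35, -2)

(∇×V)₁ = ∂V₃/∂y − ∂V₂/∂z = -8*x*y*z + 3*z - 2
(∇×V)₂ = ∂V₁/∂z − ∂V₃/∂x = -x^2 + 4*y^2*z
(∇×V)₃ = ∂V₂/∂x − ∂V₁/∂y = -2
∇×V = (-8*x*y*z + 3*z - 2, -x^2 + 4*y^2*z, -2)
At (1, -3, 1): (25, 35, -2).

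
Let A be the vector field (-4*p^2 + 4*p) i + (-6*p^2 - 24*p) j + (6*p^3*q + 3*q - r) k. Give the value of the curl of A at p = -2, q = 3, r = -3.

(-45, -216, 0)

(∇×A)₁ = ∂A₃/∂q − ∂A₂/∂r = 6*p^3 + 3
(∇×A)₂ = ∂A₁/∂r − ∂A₃/∂p = -18*p^2*q
(∇×A)₃ = ∂A₂/∂p − ∂A₁/∂q = -12*p - 24
∇×A = (6*p^3 + 3, -18*p^2*q, -12*p - 24)
At (-2, 3, -3): (-45, -216, 0).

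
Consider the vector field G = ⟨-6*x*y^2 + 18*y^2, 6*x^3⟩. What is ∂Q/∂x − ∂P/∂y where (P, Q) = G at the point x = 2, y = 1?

60

∂G₂/∂x = 18*x^2
∂G₁/∂y = -12*x*y + 36*y
Scalar curl = 18*x^2 + 12*x*y - 36*y
At (2, 1): 60.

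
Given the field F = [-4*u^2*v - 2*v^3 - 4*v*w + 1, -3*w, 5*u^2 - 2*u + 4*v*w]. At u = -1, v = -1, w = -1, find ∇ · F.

-12

∂F₁/∂u = -8*u*v
∂F₂/∂v = 0
∂F₃/∂w = 4*v
∇·F = -8*u*v + 4*v
At (-1, -1, -1): -12.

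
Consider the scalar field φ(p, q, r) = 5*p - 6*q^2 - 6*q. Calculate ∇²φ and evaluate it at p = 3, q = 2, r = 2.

∂²φ/∂p² = 0
∂²φ/∂q² = -12
∂²φ/∂r² = 0
∇²φ = -12
At (3, 2, 2): -12.

-12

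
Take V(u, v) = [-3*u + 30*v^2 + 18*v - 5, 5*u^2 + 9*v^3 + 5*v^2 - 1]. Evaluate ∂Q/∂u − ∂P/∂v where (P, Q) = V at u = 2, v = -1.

∂V₂/∂u = 10*u
∂V₁/∂v = 60*v + 18
Scalar curl = 10*u - 60*v - 18
At (2, -1): 62.

62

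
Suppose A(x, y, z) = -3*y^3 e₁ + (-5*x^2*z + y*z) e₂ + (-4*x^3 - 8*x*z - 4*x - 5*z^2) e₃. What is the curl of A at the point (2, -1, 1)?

(21, 60, -11)

(∇×A)₁ = ∂A₃/∂y − ∂A₂/∂z = 5*x^2 - y
(∇×A)₂ = ∂A₁/∂z − ∂A₃/∂x = 12*x^2 + 8*z + 4
(∇×A)₃ = ∂A₂/∂x − ∂A₁/∂y = -10*x*z + 9*y^2
∇×A = (5*x^2 - y, 12*x^2 + 8*z + 4, -10*x*z + 9*y^2)
At (2, -1, 1): (21, 60, -11).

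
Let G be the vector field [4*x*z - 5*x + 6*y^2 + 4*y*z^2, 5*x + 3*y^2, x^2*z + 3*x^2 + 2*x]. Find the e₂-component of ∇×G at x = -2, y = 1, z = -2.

(∇×G)_2 = ∂G₁/∂z − ∂G₃/∂x
= 4*x + 8*y*z − (2*x*z + 6*x + 2)
= -2*x*z - 2*x + 8*y*z - 2
At (-2, 1, -2): -22.

-22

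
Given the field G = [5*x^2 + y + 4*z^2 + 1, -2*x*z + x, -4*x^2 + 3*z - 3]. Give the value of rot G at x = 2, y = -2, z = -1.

(∇×G)₁ = ∂G₃/∂y − ∂G₂/∂z = 2*x
(∇×G)₂ = ∂G₁/∂z − ∂G₃/∂x = 8*x + 8*z
(∇×G)₃ = ∂G₂/∂x − ∂G₁/∂y = -2*z
∇×G = (2*x, 8*x + 8*z, -2*z)
At (2, -2, -1): (4, 8, 2).

(4, 8, 2)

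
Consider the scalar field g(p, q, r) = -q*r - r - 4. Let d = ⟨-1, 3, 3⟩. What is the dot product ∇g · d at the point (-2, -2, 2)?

∂g/∂p = 0
∂g/∂q = -r
∂g/∂r = -q - 1
∇g at (-2, -2, 2) = (0, -2, 1)
∇g · d = (0)(-1) + (-2)(3) + (1)(3) = -3

-3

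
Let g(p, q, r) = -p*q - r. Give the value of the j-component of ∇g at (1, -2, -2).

(∇g)_2 = ∂g/∂q = -p
At (1, -2, -2): -1.

-1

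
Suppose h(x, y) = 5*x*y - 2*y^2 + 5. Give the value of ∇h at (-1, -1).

∂h/∂x = 5*y
∂h/∂y = 5*x - 4*y
∇h = (5*y, 5*x - 4*y)
At (-1, -1): (-5, -1).

(-5, -1)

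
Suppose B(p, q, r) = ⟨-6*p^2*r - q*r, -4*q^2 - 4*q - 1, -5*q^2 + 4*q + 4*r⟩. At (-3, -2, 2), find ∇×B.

(24, -52, 2)

(∇×B)₁ = ∂B₃/∂q − ∂B₂/∂r = -10*q + 4
(∇×B)₂ = ∂B₁/∂r − ∂B₃/∂p = -6*p^2 - q
(∇×B)₃ = ∂B₂/∂p − ∂B₁/∂q = r
∇×B = (-10*q + 4, -6*p^2 - q, r)
At (-3, -2, 2): (24, -52, 2).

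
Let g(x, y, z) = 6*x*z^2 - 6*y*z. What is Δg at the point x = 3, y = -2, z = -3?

36

∂²g/∂x² = 0
∂²g/∂y² = 0
∂²g/∂z² = 12*x
∇²g = 12*x
At (3, -2, -3): 36.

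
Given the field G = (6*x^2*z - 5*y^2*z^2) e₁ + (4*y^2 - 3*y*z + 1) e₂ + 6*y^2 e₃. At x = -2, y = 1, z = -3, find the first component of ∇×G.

(∇×G)_1 = ∂G₃/∂y − ∂G₂/∂z
= 12*y − (-3*y)
= 15*y
At (-2, 1, -3): 15.

15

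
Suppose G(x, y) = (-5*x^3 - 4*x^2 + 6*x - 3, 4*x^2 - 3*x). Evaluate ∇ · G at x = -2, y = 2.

∂G₁/∂x = -15*x^2 - 8*x + 6
∂G₂/∂y = 0
∇·G = -15*x^2 - 8*x + 6
At (-2, 2): -38.

-38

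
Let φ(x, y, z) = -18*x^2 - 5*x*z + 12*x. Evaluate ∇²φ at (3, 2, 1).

∂²φ/∂x² = -36
∂²φ/∂y² = 0
∂²φ/∂z² = 0
∇²φ = -36
At (3, 2, 1): -36.

-36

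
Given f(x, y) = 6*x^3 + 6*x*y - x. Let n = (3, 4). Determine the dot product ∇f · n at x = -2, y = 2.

∂f/∂x = 18*x^2 + 6*y - 1
∂f/∂y = 6*x
∇f at (-2, 2) = (83, -12)
∇f · n = (83)(3) + (-12)(4) = 201

201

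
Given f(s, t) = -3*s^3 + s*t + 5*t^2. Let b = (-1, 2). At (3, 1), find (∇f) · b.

106

∂f/∂s = -9*s^2 + t
∂f/∂t = s + 10*t
∇f at (3, 1) = (-80, 13)
∇f · b = (-80)(-1) + (13)(2) = 106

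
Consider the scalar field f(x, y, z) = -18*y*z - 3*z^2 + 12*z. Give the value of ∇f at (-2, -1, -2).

∂f/∂x = 0
∂f/∂y = -18*z
∂f/∂z = -18*y - 6*z + 12
∇f = (0, -18*z, -18*y - 6*z + 12)
At (-2, -1, -2): (0, 36, 42).

(0, 36, 42)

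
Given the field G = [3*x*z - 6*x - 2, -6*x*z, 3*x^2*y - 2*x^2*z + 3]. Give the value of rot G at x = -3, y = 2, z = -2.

(9, 51, 12)

(∇×G)₁ = ∂G₃/∂y − ∂G₂/∂z = 3*x^2 + 6*x
(∇×G)₂ = ∂G₁/∂z − ∂G₃/∂x = -6*x*y + 4*x*z + 3*x
(∇×G)₃ = ∂G₂/∂x − ∂G₁/∂y = -6*z
∇×G = (3*x^2 + 6*x, -6*x*y + 4*x*z + 3*x, -6*z)
At (-3, 2, -2): (9, 51, 12).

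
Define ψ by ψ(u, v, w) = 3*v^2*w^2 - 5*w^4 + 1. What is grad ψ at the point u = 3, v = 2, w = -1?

∂ψ/∂u = 0
∂ψ/∂v = 6*v*w^2
∂ψ/∂w = 6*v^2*w - 20*w^3
∇ψ = (0, 6*v*w^2, 6*v^2*w - 20*w^3)
At (3, 2, -1): (0, 12, -4).

(0, 12, -4)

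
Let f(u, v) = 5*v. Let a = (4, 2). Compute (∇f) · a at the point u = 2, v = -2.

∂f/∂u = 0
∂f/∂v = 5
∇f at (2, -2) = (0, 5)
∇f · a = (0)(4) + (5)(2) = 10

10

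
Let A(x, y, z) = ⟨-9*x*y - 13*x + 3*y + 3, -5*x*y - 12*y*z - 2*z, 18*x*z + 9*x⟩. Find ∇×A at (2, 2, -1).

(∇×A)₁ = ∂A₃/∂y − ∂A₂/∂z = 12*y + 2
(∇×A)₂ = ∂A₁/∂z − ∂A₃/∂x = -18*z - 9
(∇×A)₃ = ∂A₂/∂x − ∂A₁/∂y = 9*x - 5*y - 3
∇×A = (12*y + 2, -18*z - 9, 9*x - 5*y - 3)
At (2, 2, -1): (26, 9, 5).

(26, 9, 5)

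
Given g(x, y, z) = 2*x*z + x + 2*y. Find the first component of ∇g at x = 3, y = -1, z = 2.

5

(∇g)_1 = ∂g/∂x = 2*z + 1
At (3, -1, 2): 5.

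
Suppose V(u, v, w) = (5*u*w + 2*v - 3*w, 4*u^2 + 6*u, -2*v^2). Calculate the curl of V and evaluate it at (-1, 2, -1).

(∇×V)₁ = ∂V₃/∂v − ∂V₂/∂w = -4*v
(∇×V)₂ = ∂V₁/∂w − ∂V₃/∂u = 5*u - 3
(∇×V)₃ = ∂V₂/∂u − ∂V₁/∂v = 8*u + 4
∇×V = (-4*v, 5*u - 3, 8*u + 4)
At (-1, 2, -1): (-8, -8, -4).

(-8, -8, -4)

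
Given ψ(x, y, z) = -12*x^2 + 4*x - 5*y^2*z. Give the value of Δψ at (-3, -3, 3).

∂²ψ/∂x² = -24
∂²ψ/∂y² = -10*z
∂²ψ/∂z² = 0
∇²ψ = -10*z - 24
At (-3, -3, 3): -54.

-54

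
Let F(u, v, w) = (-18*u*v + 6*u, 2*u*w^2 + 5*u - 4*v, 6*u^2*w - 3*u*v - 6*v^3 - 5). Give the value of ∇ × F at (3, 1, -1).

(∇×F)₁ = ∂F₃/∂v − ∂F₂/∂w = -4*u*w - 3*u - 18*v^2
(∇×F)₂ = ∂F₁/∂w − ∂F₃/∂u = -12*u*w + 3*v
(∇×F)₃ = ∂F₂/∂u − ∂F₁/∂v = 18*u + 2*w^2 + 5
∇×F = (-4*u*w - 3*u - 18*v^2, -12*u*w + 3*v, 18*u + 2*w^2 + 5)
At (3, 1, -1): (-15, 39, 61).

(-15, 39, 61)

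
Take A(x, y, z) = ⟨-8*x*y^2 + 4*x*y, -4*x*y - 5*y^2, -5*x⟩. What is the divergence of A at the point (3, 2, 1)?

-56

∂A₁/∂x = -8*y^2 + 4*y
∂A₂/∂y = -4*x - 10*y
∂A₃/∂z = 0
∇·A = -4*x - 8*y^2 - 6*y
At (3, 2, 1): -56.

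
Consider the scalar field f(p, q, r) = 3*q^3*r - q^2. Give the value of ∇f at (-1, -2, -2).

(0, -68, -24)

∂f/∂p = 0
∂f/∂q = 9*q^2*r - 2*q
∂f/∂r = 3*q^3
∇f = (0, 9*q^2*r - 2*q, 3*q^3)
At (-1, -2, -2): (0, -68, -24).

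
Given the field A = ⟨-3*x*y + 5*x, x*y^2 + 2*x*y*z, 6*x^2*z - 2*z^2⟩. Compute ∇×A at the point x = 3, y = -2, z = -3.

(∇×A)₁ = ∂A₃/∂y − ∂A₂/∂z = -2*x*y
(∇×A)₂ = ∂A₁/∂z − ∂A₃/∂x = -12*x*z
(∇×A)₃ = ∂A₂/∂x − ∂A₁/∂y = 3*x + y^2 + 2*y*z
∇×A = (-2*x*y, -12*x*z, 3*x + y^2 + 2*y*z)
At (3, -2, -3): (12, 108, 25).

(12, 108, 25)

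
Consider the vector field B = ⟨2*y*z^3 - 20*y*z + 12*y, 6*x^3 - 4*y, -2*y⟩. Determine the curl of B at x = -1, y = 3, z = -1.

(-2, -42, -12)

(∇×B)₁ = ∂B₃/∂y − ∂B₂/∂z = -2
(∇×B)₂ = ∂B₁/∂z − ∂B₃/∂x = 6*y*z^2 - 20*y
(∇×B)₃ = ∂B₂/∂x − ∂B₁/∂y = 18*x^2 - 2*z^3 + 20*z - 12
∇×B = (-2, 6*y*z^2 - 20*y, 18*x^2 - 2*z^3 + 20*z - 12)
At (-1, 3, -1): (-2, -42, -12).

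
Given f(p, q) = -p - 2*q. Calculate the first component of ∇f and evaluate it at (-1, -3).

-1

(∇f)_1 = ∂f/∂p = -1
At (-1, -3): -1.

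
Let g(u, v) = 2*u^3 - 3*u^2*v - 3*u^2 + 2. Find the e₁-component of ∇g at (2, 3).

(∇g)_1 = ∂g/∂u = 6*u^2 - 6*u*v - 6*u
At (2, 3): -24.

-24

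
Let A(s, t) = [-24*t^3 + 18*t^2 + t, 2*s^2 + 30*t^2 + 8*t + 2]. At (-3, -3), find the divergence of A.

∂A₁/∂s = 0
∂A₂/∂t = 60*t + 8
∇·A = 60*t + 8
At (-3, -3): -172.

-172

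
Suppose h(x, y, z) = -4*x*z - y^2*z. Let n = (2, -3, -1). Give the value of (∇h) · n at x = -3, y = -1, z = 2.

∂h/∂x = -4*z
∂h/∂y = -2*y*z
∂h/∂z = -4*x - y^2
∇h at (-3, -1, 2) = (-8, 4, 11)
∇h · n = (-8)(2) + (4)(-3) + (11)(-1) = -39

-39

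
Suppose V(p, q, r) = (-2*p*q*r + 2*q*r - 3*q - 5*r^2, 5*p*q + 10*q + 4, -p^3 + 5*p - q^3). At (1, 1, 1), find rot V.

(∇×V)₁ = ∂V₃/∂q − ∂V₂/∂r = -3*q^2
(∇×V)₂ = ∂V₁/∂r − ∂V₃/∂p = 3*p^2 - 2*p*q + 2*q - 10*r - 5
(∇×V)₃ = ∂V₂/∂p − ∂V₁/∂q = 2*p*r + 5*q - 2*r + 3
∇×V = (-3*q^2, 3*p^2 - 2*p*q + 2*q - 10*r - 5, 2*p*r + 5*q - 2*r + 3)
At (1, 1, 1): (-3, -12, 8).

(-3, -12, 8)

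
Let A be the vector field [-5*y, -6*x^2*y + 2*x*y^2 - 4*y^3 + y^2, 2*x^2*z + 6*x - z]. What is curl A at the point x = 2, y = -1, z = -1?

(∇×A)₁ = ∂A₃/∂y − ∂A₂/∂z = 0
(∇×A)₂ = ∂A₁/∂z − ∂A₃/∂x = -4*x*z - 6
(∇×A)₃ = ∂A₂/∂x − ∂A₁/∂y = -12*x*y + 2*y^2 + 5
∇×A = (0, -4*x*z - 6, -12*x*y + 2*y^2 + 5)
At (2, -1, -1): (0, 2, 31).

(0, 2, 31)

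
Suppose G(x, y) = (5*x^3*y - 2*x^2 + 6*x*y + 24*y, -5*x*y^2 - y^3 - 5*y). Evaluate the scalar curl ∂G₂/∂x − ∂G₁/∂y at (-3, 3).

84

∂G₂/∂x = -5*y^2
∂G₁/∂y = 5*x^3 + 6*x + 24
Scalar curl = -5*x^3 - 6*x - 5*y^2 - 24
At (-3, 3): 84.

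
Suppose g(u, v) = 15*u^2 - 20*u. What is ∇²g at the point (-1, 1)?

∂²g/∂u² = 30
∂²g/∂v² = 0
∇²g = 30
At (-1, 1): 30.

30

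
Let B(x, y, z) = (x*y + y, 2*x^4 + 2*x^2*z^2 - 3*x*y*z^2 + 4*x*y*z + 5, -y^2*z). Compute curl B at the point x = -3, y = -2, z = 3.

(∇×B)₁ = ∂B₃/∂y − ∂B₂/∂z = -4*x^2*z + 6*x*y*z - 4*x*y - 2*y*z
(∇×B)₂ = ∂B₁/∂z − ∂B₃/∂x = 0
(∇×B)₃ = ∂B₂/∂x − ∂B₁/∂y = 8*x^3 + 4*x*z^2 - x - 3*y*z^2 + 4*y*z - 1
∇×B = (-4*x^2*z + 6*x*y*z - 4*x*y - 2*y*z, 0, 8*x^3 + 4*x*z^2 - x - 3*y*z^2 + 4*y*z - 1)
At (-3, -2, 3): (-12, 0, -292).

(-12, 0, -292)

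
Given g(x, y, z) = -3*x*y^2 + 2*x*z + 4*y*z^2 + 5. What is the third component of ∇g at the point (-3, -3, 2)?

-54

(∇g)_3 = ∂g/∂z = 2*x + 8*y*z
At (-3, -3, 2): -54.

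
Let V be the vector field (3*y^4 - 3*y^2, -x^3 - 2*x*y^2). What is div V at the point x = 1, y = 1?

∂V₁/∂x = 0
∂V₂/∂y = -4*x*y
∇·V = -4*x*y
At (1, 1): -4.

-4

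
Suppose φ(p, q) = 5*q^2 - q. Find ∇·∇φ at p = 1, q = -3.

10

∂²φ/∂p² = 0
∂²φ/∂q² = 10
∇²φ = 10
At (1, -3): 10.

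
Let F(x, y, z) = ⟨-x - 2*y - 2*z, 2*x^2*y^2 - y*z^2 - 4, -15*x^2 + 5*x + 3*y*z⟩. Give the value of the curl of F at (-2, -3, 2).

(∇×F)₁ = ∂F₃/∂y − ∂F₂/∂z = 2*y*z + 3*z
(∇×F)₂ = ∂F₁/∂z − ∂F₃/∂x = 30*x - 7
(∇×F)₃ = ∂F₂/∂x − ∂F₁/∂y = 4*x*y^2 + 2
∇×F = (2*y*z + 3*z, 30*x - 7, 4*x*y^2 + 2)
At (-2, -3, 2): (-6, -67, -70).

(-6, -67, -70)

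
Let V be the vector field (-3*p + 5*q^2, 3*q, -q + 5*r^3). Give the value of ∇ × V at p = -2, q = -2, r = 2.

(∇×V)₁ = ∂V₃/∂q − ∂V₂/∂r = -1
(∇×V)₂ = ∂V₁/∂r − ∂V₃/∂p = 0
(∇×V)₃ = ∂V₂/∂p − ∂V₁/∂q = -10*q
∇×V = (-1, 0, -10*q)
At (-2, -2, 2): (-1, 0, 20).

(-1, 0, 20)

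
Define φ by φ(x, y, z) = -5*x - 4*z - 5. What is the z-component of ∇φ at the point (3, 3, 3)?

-4

(∇φ)_3 = ∂φ/∂z = -4
At (3, 3, 3): -4.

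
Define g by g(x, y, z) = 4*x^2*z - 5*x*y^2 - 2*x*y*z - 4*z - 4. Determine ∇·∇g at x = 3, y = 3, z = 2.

-14

∂²g/∂x² = 8*z
∂²g/∂y² = -10*x
∂²g/∂z² = 0
∇²g = -10*x + 8*z
At (3, 3, 2): -14.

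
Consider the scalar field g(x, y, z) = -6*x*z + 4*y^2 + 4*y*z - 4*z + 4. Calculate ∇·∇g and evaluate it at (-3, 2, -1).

8

∂²g/∂x² = 0
∂²g/∂y² = 8
∂²g/∂z² = 0
∇²g = 8
At (-3, 2, -1): 8.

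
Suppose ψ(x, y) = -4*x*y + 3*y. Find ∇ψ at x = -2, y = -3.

∂ψ/∂x = -4*y
∂ψ/∂y = -4*x + 3
∇ψ = (-4*y, -4*x + 3)
At (-2, -3): (12, 11).

(12, 11)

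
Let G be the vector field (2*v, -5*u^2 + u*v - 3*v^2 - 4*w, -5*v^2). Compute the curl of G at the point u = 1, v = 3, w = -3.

(-26, 0, -9)

(∇×G)₁ = ∂G₃/∂v − ∂G₂/∂w = -10*v + 4
(∇×G)₂ = ∂G₁/∂w − ∂G₃/∂u = 0
(∇×G)₃ = ∂G₂/∂u − ∂G₁/∂v = -10*u + v - 2
∇×G = (-10*v + 4, 0, -10*u + v - 2)
At (1, 3, -3): (-26, 0, -9).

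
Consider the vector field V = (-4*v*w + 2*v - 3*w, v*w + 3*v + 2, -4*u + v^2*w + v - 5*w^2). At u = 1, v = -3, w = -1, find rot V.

(∇×V)₁ = ∂V₃/∂v − ∂V₂/∂w = 2*v*w - v + 1
(∇×V)₂ = ∂V₁/∂w − ∂V₃/∂u = -4*v + 1
(∇×V)₃ = ∂V₂/∂u − ∂V₁/∂v = 4*w - 2
∇×V = (2*v*w - v + 1, -4*v + 1, 4*w - 2)
At (1, -3, -1): (10, 13, -6).

(10, 13, -6)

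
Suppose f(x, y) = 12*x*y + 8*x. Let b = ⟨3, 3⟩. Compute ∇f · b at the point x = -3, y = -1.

∂f/∂x = 12*y + 8
∂f/∂y = 12*x
∇f at (-3, -1) = (-4, -36)
∇f · b = (-4)(3) + (-36)(3) = -120

-120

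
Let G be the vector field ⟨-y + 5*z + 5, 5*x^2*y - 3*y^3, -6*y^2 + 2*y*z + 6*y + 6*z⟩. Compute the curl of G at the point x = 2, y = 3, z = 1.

(∇×G)₁ = ∂G₃/∂y − ∂G₂/∂z = -12*y + 2*z + 6
(∇×G)₂ = ∂G₁/∂z − ∂G₃/∂x = 5
(∇×G)₃ = ∂G₂/∂x − ∂G₁/∂y = 10*x*y + 1
∇×G = (-12*y + 2*z + 6, 5, 10*x*y + 1)
At (2, 3, 1): (-28, 5, 61).

(-28, 5, 61)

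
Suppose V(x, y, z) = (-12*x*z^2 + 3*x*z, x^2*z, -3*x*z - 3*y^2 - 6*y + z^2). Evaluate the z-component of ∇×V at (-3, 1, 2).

(∇×V)_3 = ∂V₂/∂x − ∂V₁/∂y
= 2*x*z − (0)
= 2*x*z
At (-3, 1, 2): -12.

-12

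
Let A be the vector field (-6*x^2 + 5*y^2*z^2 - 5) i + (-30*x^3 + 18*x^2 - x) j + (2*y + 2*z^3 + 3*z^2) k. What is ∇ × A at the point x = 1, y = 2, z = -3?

(2, -120, -235)

(∇×A)₁ = ∂A₃/∂y − ∂A₂/∂z = 2
(∇×A)₂ = ∂A₁/∂z − ∂A₃/∂x = 10*y^2*z
(∇×A)₃ = ∂A₂/∂x − ∂A₁/∂y = -90*x^2 + 36*x - 10*y*z^2 - 1
∇×A = (2, 10*y^2*z, -90*x^2 + 36*x - 10*y*z^2 - 1)
At (1, 2, -3): (2, -120, -235).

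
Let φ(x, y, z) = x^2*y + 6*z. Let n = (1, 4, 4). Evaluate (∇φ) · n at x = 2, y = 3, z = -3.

∂φ/∂x = 2*x*y
∂φ/∂y = x^2
∂φ/∂z = 6
∇φ at (2, 3, -3) = (12, 4, 6)
∇φ · n = (12)(1) + (4)(4) + (6)(4) = 52

52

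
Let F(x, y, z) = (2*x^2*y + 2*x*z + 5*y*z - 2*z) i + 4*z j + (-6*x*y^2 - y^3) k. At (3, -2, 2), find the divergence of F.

∂F₁/∂x = 4*x*y + 2*z
∂F₂/∂y = 0
∂F₃/∂z = 0
∇·F = 4*x*y + 2*z
At (3, -2, 2): -20.

-20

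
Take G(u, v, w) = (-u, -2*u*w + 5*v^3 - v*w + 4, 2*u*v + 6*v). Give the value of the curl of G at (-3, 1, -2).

(-5, -2, 4)

(∇×G)₁ = ∂G₃/∂v − ∂G₂/∂w = 4*u + v + 6
(∇×G)₂ = ∂G₁/∂w − ∂G₃/∂u = -2*v
(∇×G)₃ = ∂G₂/∂u − ∂G₁/∂v = -2*w
∇×G = (4*u + v + 6, -2*v, -2*w)
At (-3, 1, -2): (-5, -2, 4).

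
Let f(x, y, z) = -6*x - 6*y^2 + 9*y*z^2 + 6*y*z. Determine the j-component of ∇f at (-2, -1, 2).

60

(∇f)_2 = ∂f/∂y = -12*y + 9*z^2 + 6*z
At (-2, -1, 2): 60.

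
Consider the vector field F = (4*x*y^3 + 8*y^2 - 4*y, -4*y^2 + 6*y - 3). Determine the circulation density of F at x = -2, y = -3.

∂F₂/∂x = 0
∂F₁/∂y = 12*x*y^2 + 16*y - 4
Scalar curl = -12*x*y^2 - 16*y + 4
At (-2, -3): 268.

268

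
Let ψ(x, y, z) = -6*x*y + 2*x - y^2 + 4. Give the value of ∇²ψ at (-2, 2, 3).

-2

∂²ψ/∂x² = 0
∂²ψ/∂y² = -2
∂²ψ/∂z² = 0
∇²ψ = -2
At (-2, 2, 3): -2.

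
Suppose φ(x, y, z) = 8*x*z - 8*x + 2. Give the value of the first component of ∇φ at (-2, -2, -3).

(∇φ)_1 = ∂φ/∂x = 8*z - 8
At (-2, -2, -3): -32.

-32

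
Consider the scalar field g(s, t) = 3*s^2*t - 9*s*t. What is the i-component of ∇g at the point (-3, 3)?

(∇g)_1 = ∂g/∂s = 6*s*t - 9*t
At (-3, 3): -81.

-81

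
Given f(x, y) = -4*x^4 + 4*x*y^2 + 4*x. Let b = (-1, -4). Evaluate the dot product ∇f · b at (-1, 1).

8

∂f/∂x = -16*x^3 + 4*y^2 + 4
∂f/∂y = 8*x*y
∇f at (-1, 1) = (24, -8)
∇f · b = (24)(-1) + (-8)(-4) = 8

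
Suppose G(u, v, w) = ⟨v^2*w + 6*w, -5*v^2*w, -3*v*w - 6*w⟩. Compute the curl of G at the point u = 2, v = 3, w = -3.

(∇×G)₁ = ∂G₃/∂v − ∂G₂/∂w = 5*v^2 - 3*w
(∇×G)₂ = ∂G₁/∂w − ∂G₃/∂u = v^2 + 6
(∇×G)₃ = ∂G₂/∂u − ∂G₁/∂v = -2*v*w
∇×G = (5*v^2 - 3*w, v^2 + 6, -2*v*w)
At (2, 3, -3): (54, 15, 18).

(54, 15, 18)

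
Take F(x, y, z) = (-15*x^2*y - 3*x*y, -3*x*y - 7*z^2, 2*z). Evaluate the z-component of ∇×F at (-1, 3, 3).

(∇×F)_3 = ∂F₂/∂x − ∂F₁/∂y
= -3*y − (-15*x^2 - 3*x)
= 15*x^2 + 3*x - 3*y
At (-1, 3, 3): 3.

3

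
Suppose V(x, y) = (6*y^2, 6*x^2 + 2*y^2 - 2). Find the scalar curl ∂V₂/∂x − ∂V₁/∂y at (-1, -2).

∂V₂/∂x = 12*x
∂V₁/∂y = 12*y
Scalar curl = 12*x - 12*y
At (-1, -2): 12.

12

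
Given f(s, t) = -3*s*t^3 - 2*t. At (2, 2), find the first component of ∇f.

-24

(∇f)_1 = ∂f/∂s = -3*t^3
At (2, 2): -24.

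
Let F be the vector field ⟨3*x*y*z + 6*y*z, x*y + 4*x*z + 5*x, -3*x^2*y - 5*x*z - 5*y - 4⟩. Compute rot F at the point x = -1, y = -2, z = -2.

(-4, -4, 1)

(∇×F)₁ = ∂F₃/∂y − ∂F₂/∂z = -3*x^2 - 4*x - 5
(∇×F)₂ = ∂F₁/∂z − ∂F₃/∂x = 9*x*y + 6*y + 5*z
(∇×F)₃ = ∂F₂/∂x − ∂F₁/∂y = -3*x*z + y - 2*z + 5
∇×F = (-3*x^2 - 4*x - 5, 9*x*y + 6*y + 5*z, -3*x*z + y - 2*z + 5)
At (-1, -2, -2): (-4, -4, 1).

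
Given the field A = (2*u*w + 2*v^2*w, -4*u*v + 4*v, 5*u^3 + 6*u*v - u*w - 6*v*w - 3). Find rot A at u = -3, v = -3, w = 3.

(∇×A)₁ = ∂A₃/∂v − ∂A₂/∂w = 6*u - 6*w
(∇×A)₂ = ∂A₁/∂w − ∂A₃/∂u = -15*u^2 + 2*u + 2*v^2 - 6*v + w
(∇×A)₃ = ∂A₂/∂u − ∂A₁/∂v = -4*v*w - 4*v
∇×A = (6*u - 6*w, -15*u^2 + 2*u + 2*v^2 - 6*v + w, -4*v*w - 4*v)
At (-3, -3, 3): (-36, -102, 48).

(-36, -102, 48)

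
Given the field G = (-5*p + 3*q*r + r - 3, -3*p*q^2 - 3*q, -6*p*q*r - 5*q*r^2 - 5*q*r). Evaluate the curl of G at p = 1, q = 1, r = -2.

(2, -8, 3)

(∇×G)₁ = ∂G₃/∂q − ∂G₂/∂r = -6*p*r - 5*r^2 - 5*r
(∇×G)₂ = ∂G₁/∂r − ∂G₃/∂p = 6*q*r + 3*q + 1
(∇×G)₃ = ∂G₂/∂p − ∂G₁/∂q = -3*q^2 - 3*r
∇×G = (-6*p*r - 5*r^2 - 5*r, 6*q*r + 3*q + 1, -3*q^2 - 3*r)
At (1, 1, -2): (2, -8, 3).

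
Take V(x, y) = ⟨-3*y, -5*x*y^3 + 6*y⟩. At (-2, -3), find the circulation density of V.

∂V₂/∂x = -5*y^3
∂V₁/∂y = -3
Scalar curl = -5*y^3 + 3
At (-2, -3): 138.

138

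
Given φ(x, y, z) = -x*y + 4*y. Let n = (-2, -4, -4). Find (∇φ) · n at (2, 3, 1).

∂φ/∂x = -y
∂φ/∂y = -x + 4
∂φ/∂z = 0
∇φ at (2, 3, 1) = (-3, 2, 0)
∇φ · n = (-3)(-2) + (2)(-4) + (0)(-4) = -2

-2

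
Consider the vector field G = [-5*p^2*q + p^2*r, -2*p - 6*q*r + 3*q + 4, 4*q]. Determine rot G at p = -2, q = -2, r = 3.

(∇×G)₁ = ∂G₃/∂q − ∂G₂/∂r = 6*q + 4
(∇×G)₂ = ∂G₁/∂r − ∂G₃/∂p = p^2
(∇×G)₃ = ∂G₂/∂p − ∂G₁/∂q = 5*p^2 - 2
∇×G = (6*q + 4, p^2, 5*p^2 - 2)
At (-2, -2, 3): (-8, 4, 18).

(-8, 4, 18)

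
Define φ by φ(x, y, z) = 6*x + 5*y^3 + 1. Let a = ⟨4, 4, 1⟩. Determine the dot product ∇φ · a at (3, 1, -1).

∂φ/∂x = 6
∂φ/∂y = 15*y^2
∂φ/∂z = 0
∇φ at (3, 1, -1) = (6, 15, 0)
∇φ · a = (6)(4) + (15)(4) + (0)(1) = 84

84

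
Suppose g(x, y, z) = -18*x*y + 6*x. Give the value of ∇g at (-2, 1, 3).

(-12, 36, 0)

∂g/∂x = -18*y + 6
∂g/∂y = -18*x
∂g/∂z = 0
∇g = (-18*y + 6, -18*x, 0)
At (-2, 1, 3): (-12, 36, 0).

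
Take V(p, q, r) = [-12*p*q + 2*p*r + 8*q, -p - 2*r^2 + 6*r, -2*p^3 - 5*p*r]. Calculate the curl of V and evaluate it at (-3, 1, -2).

(∇×V)₁ = ∂V₃/∂q − ∂V₂/∂r = 4*r - 6
(∇×V)₂ = ∂V₁/∂r − ∂V₃/∂p = 6*p^2 + 2*p + 5*r
(∇×V)₃ = ∂V₂/∂p − ∂V₁/∂q = 12*p - 9
∇×V = (4*r - 6, 6*p^2 + 2*p + 5*r, 12*p - 9)
At (-3, 1, -2): (-14, 38, -45).

(-14, 38, -45)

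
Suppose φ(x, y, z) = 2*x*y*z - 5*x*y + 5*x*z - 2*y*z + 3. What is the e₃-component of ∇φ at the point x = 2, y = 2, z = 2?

(∇φ)_3 = ∂φ/∂z = 2*x*y + 5*x - 2*y
At (2, 2, 2): 14.

14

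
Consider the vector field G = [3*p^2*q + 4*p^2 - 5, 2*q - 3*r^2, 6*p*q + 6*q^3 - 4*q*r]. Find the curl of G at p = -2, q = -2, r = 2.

(64, 12, -12)

(∇×G)₁ = ∂G₃/∂q − ∂G₂/∂r = 6*p + 18*q^2 + 2*r
(∇×G)₂ = ∂G₁/∂r − ∂G₃/∂p = -6*q
(∇×G)₃ = ∂G₂/∂p − ∂G₁/∂q = -3*p^2
∇×G = (6*p + 18*q^2 + 2*r, -6*q, -3*p^2)
At (-2, -2, 2): (64, 12, -12).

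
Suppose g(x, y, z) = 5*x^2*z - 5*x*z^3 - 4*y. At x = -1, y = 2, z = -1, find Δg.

∂²g/∂x² = 10*z
∂²g/∂y² = 0
∂²g/∂z² = -30*x*z
∇²g = -30*x*z + 10*z
At (-1, 2, -1): -40.

-40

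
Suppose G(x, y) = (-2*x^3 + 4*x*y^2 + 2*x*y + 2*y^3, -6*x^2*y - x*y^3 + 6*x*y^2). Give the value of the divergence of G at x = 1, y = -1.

∂G₁/∂x = -6*x^2 + 4*y^2 + 2*y
∂G₂/∂y = -6*x^2 - 3*x*y^2 + 12*x*y
∇·G = -12*x^2 - 3*x*y^2 + 12*x*y + 4*y^2 + 2*y
At (1, -1): -25.

-25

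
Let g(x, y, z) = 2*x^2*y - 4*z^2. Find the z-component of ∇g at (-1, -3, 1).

-8

(∇g)_3 = ∂g/∂z = -8*z
At (-1, -3, 1): -8.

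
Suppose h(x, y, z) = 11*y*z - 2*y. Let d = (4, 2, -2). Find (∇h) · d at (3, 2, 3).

∂h/∂x = 0
∂h/∂y = 11*z - 2
∂h/∂z = 11*y
∇h at (3, 2, 3) = (0, 31, 22)
∇h · d = (0)(4) + (31)(2) + (22)(-2) = 18

18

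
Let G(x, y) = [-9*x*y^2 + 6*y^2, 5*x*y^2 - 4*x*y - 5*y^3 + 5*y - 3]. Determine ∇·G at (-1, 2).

∂G₁/∂x = -9*y^2
∂G₂/∂y = 10*x*y - 4*x - 15*y^2 + 5
∇·G = 10*x*y - 4*x - 24*y^2 + 5
At (-1, 2): -107.

-107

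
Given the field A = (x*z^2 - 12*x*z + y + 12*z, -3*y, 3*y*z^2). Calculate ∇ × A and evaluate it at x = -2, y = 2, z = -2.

(12, 44, -1)

(∇×A)₁ = ∂A₃/∂y − ∂A₂/∂z = 3*z^2
(∇×A)₂ = ∂A₁/∂z − ∂A₃/∂x = 2*x*z - 12*x + 12
(∇×A)₃ = ∂A₂/∂x − ∂A₁/∂y = -1
∇×A = (3*z^2, 2*x*z - 12*x + 12, -1)
At (-2, 2, -2): (12, 44, -1).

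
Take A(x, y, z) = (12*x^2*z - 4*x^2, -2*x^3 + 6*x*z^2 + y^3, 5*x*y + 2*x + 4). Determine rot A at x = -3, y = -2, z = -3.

(-123, 116, 0)

(∇×A)₁ = ∂A₃/∂y − ∂A₂/∂z = -12*x*z + 5*x
(∇×A)₂ = ∂A₁/∂z − ∂A₃/∂x = 12*x^2 - 5*y - 2
(∇×A)₃ = ∂A₂/∂x − ∂A₁/∂y = -6*x^2 + 6*z^2
∇×A = (-12*x*z + 5*x, 12*x^2 - 5*y - 2, -6*x^2 + 6*z^2)
At (-3, -2, -3): (-123, 116, 0).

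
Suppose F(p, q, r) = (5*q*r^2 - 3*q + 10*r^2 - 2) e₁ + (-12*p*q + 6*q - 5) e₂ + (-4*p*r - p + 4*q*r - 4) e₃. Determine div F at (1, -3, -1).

-22

∂F₁/∂p = 0
∂F₂/∂q = -12*p + 6
∂F₃/∂r = -4*p + 4*q
∇·F = -16*p + 4*q + 6
At (1, -3, -1): -22.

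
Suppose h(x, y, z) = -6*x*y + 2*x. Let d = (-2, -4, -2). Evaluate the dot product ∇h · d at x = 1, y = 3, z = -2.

∂h/∂x = -6*y + 2
∂h/∂y = -6*x
∂h/∂z = 0
∇h at (1, 3, -2) = (-16, -6, 0)
∇h · d = (-16)(-2) + (-6)(-4) + (0)(-2) = 56

56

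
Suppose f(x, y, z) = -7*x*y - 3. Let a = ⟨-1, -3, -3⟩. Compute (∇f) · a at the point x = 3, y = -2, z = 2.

∂f/∂x = -7*y
∂f/∂y = -7*x
∂f/∂z = 0
∇f at (3, -2, 2) = (14, -21, 0)
∇f · a = (14)(-1) + (-21)(-3) + (0)(-3) = 49

49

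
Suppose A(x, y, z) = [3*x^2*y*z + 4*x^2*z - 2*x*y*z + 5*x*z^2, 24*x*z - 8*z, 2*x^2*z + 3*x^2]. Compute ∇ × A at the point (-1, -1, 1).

(32, -1, 19)

(∇×A)₁ = ∂A₃/∂y − ∂A₂/∂z = -24*x + 8
(∇×A)₂ = ∂A₁/∂z − ∂A₃/∂x = 3*x^2*y + 4*x^2 - 2*x*y + 6*x*z - 6*x
(∇×A)₃ = ∂A₂/∂x − ∂A₁/∂y = -3*x^2*z + 2*x*z + 24*z
∇×A = (-24*x + 8, 3*x^2*y + 4*x^2 - 2*x*y + 6*x*z - 6*x, -3*x^2*z + 2*x*z + 24*z)
At (-1, -1, 1): (32, -1, 19).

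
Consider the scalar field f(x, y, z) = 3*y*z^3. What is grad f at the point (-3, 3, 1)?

(0, 3, 27)

∂f/∂x = 0
∂f/∂y = 3*z^3
∂f/∂z = 9*y*z^2
∇f = (0, 3*z^3, 9*y*z^2)
At (-3, 3, 1): (0, 3, 27).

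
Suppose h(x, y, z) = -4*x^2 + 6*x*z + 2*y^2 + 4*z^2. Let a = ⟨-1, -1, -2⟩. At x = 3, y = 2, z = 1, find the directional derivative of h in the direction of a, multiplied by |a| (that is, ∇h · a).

∂h/∂x = -8*x + 6*z
∂h/∂y = 4*y
∂h/∂z = 6*x + 8*z
∇h at (3, 2, 1) = (-18, 8, 26)
∇h · a = (-18)(-1) + (8)(-1) + (26)(-2) = -42

-42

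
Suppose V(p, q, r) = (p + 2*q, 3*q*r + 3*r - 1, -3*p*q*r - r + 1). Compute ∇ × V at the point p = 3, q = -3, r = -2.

(∇×V)₁ = ∂V₃/∂q − ∂V₂/∂r = -3*p*r - 3*q - 3
(∇×V)₂ = ∂V₁/∂r − ∂V₃/∂p = 3*q*r
(∇×V)₃ = ∂V₂/∂p − ∂V₁/∂q = -2
∇×V = (-3*p*r - 3*q - 3, 3*q*r, -2)
At (3, -3, -2): (24, 18, -2).

(24, 18, -2)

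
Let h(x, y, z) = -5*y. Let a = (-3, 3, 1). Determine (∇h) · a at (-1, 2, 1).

-15

∂h/∂x = 0
∂h/∂y = -5
∂h/∂z = 0
∇h at (-1, 2, 1) = (0, -5, 0)
∇h · a = (0)(-3) + (-5)(3) + (0)(1) = -15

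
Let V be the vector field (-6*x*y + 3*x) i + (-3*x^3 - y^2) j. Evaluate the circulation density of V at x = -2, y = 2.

-48

∂V₂/∂x = -9*x^2
∂V₁/∂y = -6*x
Scalar curl = -9*x^2 + 6*x
At (-2, 2): -48.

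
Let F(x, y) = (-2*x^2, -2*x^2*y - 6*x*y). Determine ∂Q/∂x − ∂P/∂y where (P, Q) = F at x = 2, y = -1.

∂F₂/∂x = -4*x*y - 6*y
∂F₁/∂y = 0
Scalar curl = -4*x*y - 6*y
At (2, -1): 14.

14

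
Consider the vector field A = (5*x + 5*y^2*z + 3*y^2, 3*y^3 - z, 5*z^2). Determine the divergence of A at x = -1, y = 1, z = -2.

∂A₁/∂x = 5
∂A₂/∂y = 9*y^2
∂A₃/∂z = 10*z
∇·A = 9*y^2 + 10*z + 5
At (-1, 1, -2): -6.

-6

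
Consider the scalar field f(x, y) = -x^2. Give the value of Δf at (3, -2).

∂²f/∂x² = -2
∂²f/∂y² = 0
∇²f = -2
At (3, -2): -2.

-2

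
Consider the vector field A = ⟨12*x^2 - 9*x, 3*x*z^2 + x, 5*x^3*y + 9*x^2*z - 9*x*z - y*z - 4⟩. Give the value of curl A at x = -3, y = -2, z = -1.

(∇×A)₁ = ∂A₃/∂y − ∂A₂/∂z = 5*x^3 - 6*x*z - z
(∇×A)₂ = ∂A₁/∂z − ∂A₃/∂x = -15*x^2*y - 18*x*z + 9*z
(∇×A)₃ = ∂A₂/∂x − ∂A₁/∂y = 3*z^2 + 1
∇×A = (5*x^3 - 6*x*z - z, -15*x^2*y - 18*x*z + 9*z, 3*z^2 + 1)
At (-3, -2, -1): (-152, 207, 4).

(-152, 207, 4)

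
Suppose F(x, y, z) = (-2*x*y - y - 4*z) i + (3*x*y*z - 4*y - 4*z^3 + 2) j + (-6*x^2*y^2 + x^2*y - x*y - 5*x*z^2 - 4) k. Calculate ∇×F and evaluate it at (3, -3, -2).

(405, 355, 25)

(∇×F)₁ = ∂F₃/∂y − ∂F₂/∂z = -12*x^2*y + x^2 - 3*x*y - x + 12*z^2
(∇×F)₂ = ∂F₁/∂z − ∂F₃/∂x = 12*x*y^2 - 2*x*y + y + 5*z^2 - 4
(∇×F)₃ = ∂F₂/∂x − ∂F₁/∂y = 2*x + 3*y*z + 1
∇×F = (-12*x^2*y + x^2 - 3*x*y - x + 12*z^2, 12*x*y^2 - 2*x*y + y + 5*z^2 - 4, 2*x + 3*y*z + 1)
At (3, -3, -2): (405, 355, 25).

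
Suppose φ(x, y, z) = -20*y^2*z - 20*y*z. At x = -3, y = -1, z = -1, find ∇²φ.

∂²φ/∂x² = 0
∂²φ/∂y² = -40*z
∂²φ/∂z² = 0
∇²φ = -40*z
At (-3, -1, -1): 40.

40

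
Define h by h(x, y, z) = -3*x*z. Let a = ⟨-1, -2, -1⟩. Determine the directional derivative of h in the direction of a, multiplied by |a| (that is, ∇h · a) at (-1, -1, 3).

6

∂h/∂x = -3*z
∂h/∂y = 0
∂h/∂z = -3*x
∇h at (-1, -1, 3) = (-9, 0, 3)
∇h · a = (-9)(-1) + (0)(-2) + (3)(-1) = 6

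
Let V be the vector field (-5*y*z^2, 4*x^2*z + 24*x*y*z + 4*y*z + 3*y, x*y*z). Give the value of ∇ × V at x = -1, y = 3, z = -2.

(∇×V)₁ = ∂V₃/∂y − ∂V₂/∂z = -4*x^2 - 24*x*y + x*z - 4*y
(∇×V)₂ = ∂V₁/∂z − ∂V₃/∂x = -11*y*z
(∇×V)₃ = ∂V₂/∂x − ∂V₁/∂y = 8*x*z + 24*y*z + 5*z^2
∇×V = (-4*x^2 - 24*x*y + x*z - 4*y, -11*y*z, 8*x*z + 24*y*z + 5*z^2)
At (-1, 3, -2): (58, 66, -108).

(58, 66, -108)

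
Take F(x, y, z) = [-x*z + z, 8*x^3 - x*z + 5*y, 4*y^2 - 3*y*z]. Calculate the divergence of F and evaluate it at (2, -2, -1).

∂F₁/∂x = -z
∂F₂/∂y = 5
∂F₃/∂z = -3*y
∇·F = -3*y - z + 5
At (2, -2, -1): 12.

12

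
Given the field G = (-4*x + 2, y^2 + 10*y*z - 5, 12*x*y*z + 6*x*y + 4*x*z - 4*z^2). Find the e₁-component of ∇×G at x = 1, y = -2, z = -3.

(∇×G)_1 = ∂G₃/∂y − ∂G₂/∂z
= 12*x*z + 6*x − (10*y)
= 12*x*z + 6*x - 10*y
At (1, -2, -3): -10.

-10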